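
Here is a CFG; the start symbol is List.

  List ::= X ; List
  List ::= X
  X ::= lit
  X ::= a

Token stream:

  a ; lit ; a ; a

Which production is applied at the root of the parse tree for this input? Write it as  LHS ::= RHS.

[List [X a] ; [List [X lit] ; [List [X a] ; [List [X a]]]]]

List ::= X ; List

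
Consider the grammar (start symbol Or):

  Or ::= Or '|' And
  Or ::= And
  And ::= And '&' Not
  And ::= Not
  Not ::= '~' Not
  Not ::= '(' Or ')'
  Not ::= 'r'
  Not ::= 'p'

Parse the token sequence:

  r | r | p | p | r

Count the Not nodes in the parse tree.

[Or [Or [Or [Or [Or [And [Not r]]] | [And [Not r]]] | [And [Not p]]] | [And [Not p]]] | [And [Not r]]]

5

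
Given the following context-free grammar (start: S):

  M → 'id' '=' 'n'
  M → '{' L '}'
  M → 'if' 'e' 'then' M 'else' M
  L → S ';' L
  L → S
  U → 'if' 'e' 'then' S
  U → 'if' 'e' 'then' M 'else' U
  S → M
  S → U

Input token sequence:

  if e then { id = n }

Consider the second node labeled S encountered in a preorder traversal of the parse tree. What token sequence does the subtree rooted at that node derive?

{ id = n }

[S [U if e then [S [M { [L [S [M id = n]]] }]]]]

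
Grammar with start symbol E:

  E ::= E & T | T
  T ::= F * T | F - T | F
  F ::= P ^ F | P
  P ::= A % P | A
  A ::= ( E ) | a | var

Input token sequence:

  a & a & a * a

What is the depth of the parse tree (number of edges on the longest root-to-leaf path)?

7

[E [E [E [T [F [P [A a]]]]] & [T [F [P [A a]]]]] & [T [F [P [A a]]] * [T [F [P [A a]]]]]]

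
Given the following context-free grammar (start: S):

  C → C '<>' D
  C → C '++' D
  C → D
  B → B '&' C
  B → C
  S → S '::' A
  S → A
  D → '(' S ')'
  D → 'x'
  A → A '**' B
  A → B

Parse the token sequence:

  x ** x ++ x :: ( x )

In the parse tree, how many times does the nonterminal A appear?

[S [S [A [A [B [C [D x]]]] ** [B [C [C [D x]] ++ [D x]]]]] :: [A [B [C [D ( [S [A [B [C [D x]]]]] )]]]]]

4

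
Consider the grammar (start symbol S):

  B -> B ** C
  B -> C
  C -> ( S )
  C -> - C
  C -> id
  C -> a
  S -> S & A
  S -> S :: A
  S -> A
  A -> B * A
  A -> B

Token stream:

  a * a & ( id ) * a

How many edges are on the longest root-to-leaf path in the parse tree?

8

[S [S [A [B [C a]] * [A [B [C a]]]]] & [A [B [C ( [S [A [B [C id]]]] )]] * [A [B [C a]]]]]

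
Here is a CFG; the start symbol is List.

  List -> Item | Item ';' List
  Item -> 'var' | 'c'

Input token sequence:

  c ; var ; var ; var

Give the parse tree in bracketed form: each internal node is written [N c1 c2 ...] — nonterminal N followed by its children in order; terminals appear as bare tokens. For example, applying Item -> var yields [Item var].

[List [Item c] ; [List [Item var] ; [List [Item var] ; [List [Item var]]]]]

List
Item ; List
c ; List
c ; Item ; List
c ; var ; List
c ; var ; Item ; List
c ; var ; var ; List
c ; var ; var ; Item
c ; var ; var ; var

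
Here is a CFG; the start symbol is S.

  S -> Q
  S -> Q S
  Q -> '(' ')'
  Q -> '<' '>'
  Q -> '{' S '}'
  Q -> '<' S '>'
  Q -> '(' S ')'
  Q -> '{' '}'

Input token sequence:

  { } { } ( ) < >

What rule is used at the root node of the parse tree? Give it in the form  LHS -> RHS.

[S [Q { }] [S [Q { }] [S [Q ( )] [S [Q < >]]]]]

S -> Q S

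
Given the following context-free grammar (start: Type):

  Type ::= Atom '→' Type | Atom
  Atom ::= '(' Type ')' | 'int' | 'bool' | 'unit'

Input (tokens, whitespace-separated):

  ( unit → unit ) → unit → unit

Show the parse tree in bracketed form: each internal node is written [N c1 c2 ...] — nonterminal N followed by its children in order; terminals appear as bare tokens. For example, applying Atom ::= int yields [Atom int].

Type
Atom → Type
( Type ) → Type
( Atom → Type ) → Type
( unit → Type ) → Type
( unit → Atom ) → Type
( unit → unit ) → Type
( unit → unit ) → Atom → Type
( unit → unit ) → unit → Type
( unit → unit ) → unit → Atom
( unit → unit ) → unit → unit

[Type [Atom ( [Type [Atom unit] → [Type [Atom unit]]] )] → [Type [Atom unit] → [Type [Atom unit]]]]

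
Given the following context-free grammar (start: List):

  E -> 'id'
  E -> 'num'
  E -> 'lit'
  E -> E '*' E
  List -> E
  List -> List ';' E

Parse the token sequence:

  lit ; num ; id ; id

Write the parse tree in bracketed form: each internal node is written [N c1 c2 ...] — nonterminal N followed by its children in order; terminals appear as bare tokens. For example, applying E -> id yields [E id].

List
List ; E
List ; E ; E
List ; E ; E ; E
E ; E ; E ; E
lit ; E ; E ; E
lit ; num ; E ; E
lit ; num ; id ; E
lit ; num ; id ; id

[List [List [List [List [E lit]] ; [E num]] ; [E id]] ; [E id]]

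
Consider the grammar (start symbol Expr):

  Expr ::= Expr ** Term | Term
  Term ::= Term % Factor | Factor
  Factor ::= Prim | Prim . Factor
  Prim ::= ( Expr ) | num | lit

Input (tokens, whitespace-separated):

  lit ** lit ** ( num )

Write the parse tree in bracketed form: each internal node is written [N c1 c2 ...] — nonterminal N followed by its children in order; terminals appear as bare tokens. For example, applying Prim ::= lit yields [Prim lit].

Expr
Expr ** Term
Expr ** Term ** Term
Term ** Term ** Term
Factor ** Term ** Term
Prim ** Term ** Term
lit ** Term ** Term
lit ** Factor ** Term
lit ** Prim ** Term
lit ** lit ** Term
lit ** lit ** Factor
lit ** lit ** Prim
lit ** lit ** ( Expr )
lit ** lit ** ( Term )
lit ** lit ** ( Factor )
lit ** lit ** ( Prim )
lit ** lit ** ( num )

[Expr [Expr [Expr [Term [Factor [Prim lit]]]] ** [Term [Factor [Prim lit]]]] ** [Term [Factor [Prim ( [Expr [Term [Factor [Prim num]]]] )]]]]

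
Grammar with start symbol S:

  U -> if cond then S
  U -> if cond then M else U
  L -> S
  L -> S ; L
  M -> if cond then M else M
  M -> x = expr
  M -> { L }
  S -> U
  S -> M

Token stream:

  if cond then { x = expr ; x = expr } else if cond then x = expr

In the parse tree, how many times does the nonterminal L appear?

2

[S [U if cond then [M { [L [S [M x = expr]] ; [L [S [M x = expr]]]] }] else [U if cond then [S [M x = expr]]]]]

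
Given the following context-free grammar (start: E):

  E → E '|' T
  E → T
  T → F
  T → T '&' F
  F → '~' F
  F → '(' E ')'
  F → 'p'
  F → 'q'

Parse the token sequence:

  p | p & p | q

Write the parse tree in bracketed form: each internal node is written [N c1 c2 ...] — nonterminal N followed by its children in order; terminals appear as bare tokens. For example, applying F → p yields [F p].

E
E | T
E | T | T
T | T | T
F | T | T
p | T | T
p | T & F | T
p | F & F | T
p | p & F | T
p | p & p | T
p | p & p | F
p | p & p | q

[E [E [E [T [F p]]] | [T [T [F p]] & [F p]]] | [T [F q]]]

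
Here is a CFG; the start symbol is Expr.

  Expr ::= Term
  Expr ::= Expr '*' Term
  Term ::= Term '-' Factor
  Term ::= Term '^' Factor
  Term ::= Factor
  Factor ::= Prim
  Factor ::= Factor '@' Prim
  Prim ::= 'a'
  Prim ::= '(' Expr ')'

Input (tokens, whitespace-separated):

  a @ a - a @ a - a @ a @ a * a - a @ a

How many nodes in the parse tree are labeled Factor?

[Expr [Expr [Term [Term [Term [Factor [Factor [Prim a]] @ [Prim a]]] - [Factor [Factor [Prim a]] @ [Prim a]]] - [Factor [Factor [Factor [Prim a]] @ [Prim a]] @ [Prim a]]]] * [Term [Term [Factor [Prim a]]] - [Factor [Factor [Prim a]] @ [Prim a]]]]

10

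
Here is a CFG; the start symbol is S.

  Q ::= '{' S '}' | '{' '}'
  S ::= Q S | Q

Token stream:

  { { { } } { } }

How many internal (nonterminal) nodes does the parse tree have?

8

[S [Q { [S [Q { [S [Q { }]] }] [S [Q { }]]] }]]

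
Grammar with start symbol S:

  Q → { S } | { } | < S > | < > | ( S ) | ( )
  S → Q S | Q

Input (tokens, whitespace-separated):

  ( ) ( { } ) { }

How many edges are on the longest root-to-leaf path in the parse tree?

5

[S [Q ( )] [S [Q ( [S [Q { }]] )] [S [Q { }]]]]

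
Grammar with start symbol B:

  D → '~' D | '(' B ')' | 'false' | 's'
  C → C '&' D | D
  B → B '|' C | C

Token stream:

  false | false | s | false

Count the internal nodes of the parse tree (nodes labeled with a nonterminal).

[B [B [B [B [C [D false]]] | [C [D false]]] | [C [D s]]] | [C [D false]]]

12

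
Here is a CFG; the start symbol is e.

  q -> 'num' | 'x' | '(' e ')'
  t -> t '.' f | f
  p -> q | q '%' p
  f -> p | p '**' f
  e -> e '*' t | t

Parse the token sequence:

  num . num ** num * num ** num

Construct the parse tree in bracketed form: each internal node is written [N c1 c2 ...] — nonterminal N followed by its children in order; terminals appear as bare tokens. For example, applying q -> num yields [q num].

[e [e [t [t [f [p [q num]]]] . [f [p [q num]] ** [f [p [q num]]]]]] * [t [f [p [q num]] ** [f [p [q num]]]]]]

e
e * t
t * t
t . f * t
f . f * t
p . f * t
q . f * t
num . f * t
num . p ** f * t
num . q ** f * t
num . num ** f * t
num . num ** p * t
num . num ** q * t
num . num ** num * t
num . num ** num * f
num . num ** num * p ** f
num . num ** num * q ** f
num . num ** num * num ** f
num . num ** num * num ** p
num . num ** num * num ** q
num . num ** num * num ** num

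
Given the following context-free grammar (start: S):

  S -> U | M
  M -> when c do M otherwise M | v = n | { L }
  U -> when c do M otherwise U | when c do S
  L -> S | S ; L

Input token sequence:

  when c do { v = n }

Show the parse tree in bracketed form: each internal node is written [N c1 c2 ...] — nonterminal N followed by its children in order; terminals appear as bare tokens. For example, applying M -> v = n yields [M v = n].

[S [U when c do [S [M { [L [S [M v = n]]] }]]]]

S
U
when c do S
when c do M
when c do { L }
when c do { S }
when c do { M }
when c do { v = n }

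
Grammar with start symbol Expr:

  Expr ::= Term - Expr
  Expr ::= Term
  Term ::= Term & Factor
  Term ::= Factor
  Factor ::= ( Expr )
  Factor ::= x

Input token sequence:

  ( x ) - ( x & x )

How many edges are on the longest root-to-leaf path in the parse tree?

[Expr [Term [Factor ( [Expr [Term [Factor x]]] )]] - [Expr [Term [Factor ( [Expr [Term [Term [Factor x]] & [Factor x]]] )]]]]

8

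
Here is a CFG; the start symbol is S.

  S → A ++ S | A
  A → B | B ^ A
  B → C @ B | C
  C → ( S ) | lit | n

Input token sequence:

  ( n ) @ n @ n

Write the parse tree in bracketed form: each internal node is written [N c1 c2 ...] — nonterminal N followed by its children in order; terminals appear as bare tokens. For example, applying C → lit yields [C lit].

S
A
B
C @ B
( S ) @ B
( A ) @ B
( B ) @ B
( C ) @ B
( n ) @ B
( n ) @ C @ B
( n ) @ n @ B
( n ) @ n @ C
( n ) @ n @ n

[S [A [B [C ( [S [A [B [C n]]]] )] @ [B [C n] @ [B [C n]]]]]]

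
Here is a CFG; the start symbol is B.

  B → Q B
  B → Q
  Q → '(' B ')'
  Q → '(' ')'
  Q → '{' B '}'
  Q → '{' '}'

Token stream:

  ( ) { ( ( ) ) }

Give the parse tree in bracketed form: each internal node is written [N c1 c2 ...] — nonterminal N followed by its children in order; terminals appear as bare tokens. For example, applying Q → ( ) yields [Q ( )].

[B [Q ( )] [B [Q { [B [Q ( [B [Q ( )]] )]] }]]]

B
Q B
( ) B
( ) Q
( ) { B }
( ) { Q }
( ) { ( B ) }
( ) { ( Q ) }
( ) { ( ( ) ) }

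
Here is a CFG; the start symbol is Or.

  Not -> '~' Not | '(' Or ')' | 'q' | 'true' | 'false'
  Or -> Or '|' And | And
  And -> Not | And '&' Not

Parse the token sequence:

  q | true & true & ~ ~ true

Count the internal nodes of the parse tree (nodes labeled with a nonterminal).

12

[Or [Or [And [Not q]]] | [And [And [And [Not true]] & [Not true]] & [Not ~ [Not ~ [Not true]]]]]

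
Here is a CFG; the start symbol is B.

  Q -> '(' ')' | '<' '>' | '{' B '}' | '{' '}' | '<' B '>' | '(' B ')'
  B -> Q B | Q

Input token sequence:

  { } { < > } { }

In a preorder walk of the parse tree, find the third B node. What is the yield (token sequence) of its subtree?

< >

[B [Q { }] [B [Q { [B [Q < >]] }] [B [Q { }]]]]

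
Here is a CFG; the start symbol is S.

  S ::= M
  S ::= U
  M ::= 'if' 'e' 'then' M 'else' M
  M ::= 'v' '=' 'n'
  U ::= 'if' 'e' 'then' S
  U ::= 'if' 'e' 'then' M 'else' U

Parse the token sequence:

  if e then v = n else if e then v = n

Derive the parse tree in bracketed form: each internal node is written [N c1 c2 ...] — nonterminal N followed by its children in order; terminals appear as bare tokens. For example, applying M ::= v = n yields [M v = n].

[S [U if e then [M v = n] else [U if e then [S [M v = n]]]]]

S
U
if e then M else U
if e then v = n else U
if e then v = n else if e then S
if e then v = n else if e then M
if e then v = n else if e then v = n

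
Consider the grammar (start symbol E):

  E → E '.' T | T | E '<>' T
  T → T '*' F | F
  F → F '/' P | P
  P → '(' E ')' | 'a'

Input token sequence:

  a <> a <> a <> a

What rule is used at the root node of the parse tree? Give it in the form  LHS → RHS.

E → E '<>' T

[E [E [E [E [T [F [P a]]]] <> [T [F [P a]]]] <> [T [F [P a]]]] <> [T [F [P a]]]]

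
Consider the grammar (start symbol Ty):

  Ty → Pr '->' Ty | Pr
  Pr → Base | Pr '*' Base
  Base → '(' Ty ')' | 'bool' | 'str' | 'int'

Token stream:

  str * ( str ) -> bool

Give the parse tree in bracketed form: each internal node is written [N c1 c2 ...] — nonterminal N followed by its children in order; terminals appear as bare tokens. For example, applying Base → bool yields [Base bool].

Ty
Pr -> Ty
Pr * Base -> Ty
Base * Base -> Ty
str * Base -> Ty
str * ( Ty ) -> Ty
str * ( Pr ) -> Ty
str * ( Base ) -> Ty
str * ( str ) -> Ty
str * ( str ) -> Pr
str * ( str ) -> Base
str * ( str ) -> bool

[Ty [Pr [Pr [Base str]] * [Base ( [Ty [Pr [Base str]]] )]] -> [Ty [Pr [Base bool]]]]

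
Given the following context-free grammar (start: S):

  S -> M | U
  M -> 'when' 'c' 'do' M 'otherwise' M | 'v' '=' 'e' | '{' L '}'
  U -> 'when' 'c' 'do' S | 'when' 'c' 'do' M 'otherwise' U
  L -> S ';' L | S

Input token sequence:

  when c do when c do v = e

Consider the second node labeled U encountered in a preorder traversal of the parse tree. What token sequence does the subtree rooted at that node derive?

when c do v = e

[S [U when c do [S [U when c do [S [M v = e]]]]]]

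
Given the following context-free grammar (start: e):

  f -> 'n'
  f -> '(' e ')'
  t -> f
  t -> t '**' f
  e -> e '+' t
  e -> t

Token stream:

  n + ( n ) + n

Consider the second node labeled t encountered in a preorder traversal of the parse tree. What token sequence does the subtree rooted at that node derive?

( n )

[e [e [e [t [f n]]] + [t [f ( [e [t [f n]]] )]]] + [t [f n]]]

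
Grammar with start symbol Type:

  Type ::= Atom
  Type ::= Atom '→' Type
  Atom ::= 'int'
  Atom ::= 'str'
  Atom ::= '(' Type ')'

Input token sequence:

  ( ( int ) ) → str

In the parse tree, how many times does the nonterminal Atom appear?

4

[Type [Atom ( [Type [Atom ( [Type [Atom int]] )]] )] → [Type [Atom str]]]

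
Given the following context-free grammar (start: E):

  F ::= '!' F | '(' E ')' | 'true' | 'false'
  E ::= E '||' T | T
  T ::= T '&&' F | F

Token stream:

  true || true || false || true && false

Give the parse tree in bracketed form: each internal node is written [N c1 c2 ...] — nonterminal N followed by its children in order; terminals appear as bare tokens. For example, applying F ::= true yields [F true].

[E [E [E [E [T [F true]]] || [T [F true]]] || [T [F false]]] || [T [T [F true]] && [F false]]]

E
E || T
E || T || T
E || T || T || T
T || T || T || T
F || T || T || T
true || T || T || T
true || F || T || T
true || true || T || T
true || true || F || T
true || true || false || T
true || true || false || T && F
true || true || false || F && F
true || true || false || true && F
true || true || false || true && false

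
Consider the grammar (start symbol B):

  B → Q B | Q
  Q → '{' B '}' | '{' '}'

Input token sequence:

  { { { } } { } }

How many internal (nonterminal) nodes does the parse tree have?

8

[B [Q { [B [Q { [B [Q { }]] }] [B [Q { }]]] }]]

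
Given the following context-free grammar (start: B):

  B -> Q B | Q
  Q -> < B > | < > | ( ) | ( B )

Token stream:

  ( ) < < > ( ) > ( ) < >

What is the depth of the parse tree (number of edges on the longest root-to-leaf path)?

6

[B [Q ( )] [B [Q < [B [Q < >] [B [Q ( )]]] >] [B [Q ( )] [B [Q < >]]]]]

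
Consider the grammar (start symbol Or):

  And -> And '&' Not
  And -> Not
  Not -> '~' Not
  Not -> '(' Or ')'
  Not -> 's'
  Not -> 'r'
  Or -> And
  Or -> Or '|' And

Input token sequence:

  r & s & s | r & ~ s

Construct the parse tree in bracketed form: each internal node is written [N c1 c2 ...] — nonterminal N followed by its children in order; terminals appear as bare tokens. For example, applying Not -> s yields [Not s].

[Or [Or [And [And [And [Not r]] & [Not s]] & [Not s]]] | [And [And [Not r]] & [Not ~ [Not s]]]]

Or
Or | And
And | And
And & Not | And
And & Not & Not | And
Not & Not & Not | And
r & Not & Not | And
r & s & Not | And
r & s & s | And
r & s & s | And & Not
r & s & s | Not & Not
r & s & s | r & Not
r & s & s | r & ~ Not
r & s & s | r & ~ s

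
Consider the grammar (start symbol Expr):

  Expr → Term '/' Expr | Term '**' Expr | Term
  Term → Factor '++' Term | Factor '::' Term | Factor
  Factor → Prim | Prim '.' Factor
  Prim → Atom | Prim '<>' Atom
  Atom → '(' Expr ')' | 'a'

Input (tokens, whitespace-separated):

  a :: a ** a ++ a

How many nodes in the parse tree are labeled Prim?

[Expr [Term [Factor [Prim [Atom a]]] :: [Term [Factor [Prim [Atom a]]]]] ** [Expr [Term [Factor [Prim [Atom a]]] ++ [Term [Factor [Prim [Atom a]]]]]]]

4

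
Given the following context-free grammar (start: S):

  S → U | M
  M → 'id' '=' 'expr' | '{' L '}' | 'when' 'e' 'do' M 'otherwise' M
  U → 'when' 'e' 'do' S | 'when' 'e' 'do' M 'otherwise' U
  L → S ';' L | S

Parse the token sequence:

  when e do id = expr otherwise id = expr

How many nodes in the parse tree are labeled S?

1

[S [M when e do [M id = expr] otherwise [M id = expr]]]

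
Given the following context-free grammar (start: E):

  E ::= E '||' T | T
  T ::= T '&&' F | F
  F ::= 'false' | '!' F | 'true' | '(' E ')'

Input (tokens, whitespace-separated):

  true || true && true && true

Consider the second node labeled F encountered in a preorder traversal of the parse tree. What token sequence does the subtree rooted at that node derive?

true

[E [E [T [F true]]] || [T [T [T [F true]] && [F true]] && [F true]]]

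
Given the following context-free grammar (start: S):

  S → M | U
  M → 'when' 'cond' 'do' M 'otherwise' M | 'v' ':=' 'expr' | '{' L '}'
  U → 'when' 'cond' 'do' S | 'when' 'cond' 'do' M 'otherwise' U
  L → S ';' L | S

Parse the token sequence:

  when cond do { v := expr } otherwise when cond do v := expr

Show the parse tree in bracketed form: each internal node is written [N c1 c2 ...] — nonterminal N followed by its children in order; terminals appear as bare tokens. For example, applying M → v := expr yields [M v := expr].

S
U
when cond do M otherwise U
when cond do { L } otherwise U
when cond do { S } otherwise U
when cond do { M } otherwise U
when cond do { v := expr } otherwise U
when cond do { v := expr } otherwise when cond do S
when cond do { v := expr } otherwise when cond do M
when cond do { v := expr } otherwise when cond do v := expr

[S [U when cond do [M { [L [S [M v := expr]]] }] otherwise [U when cond do [S [M v := expr]]]]]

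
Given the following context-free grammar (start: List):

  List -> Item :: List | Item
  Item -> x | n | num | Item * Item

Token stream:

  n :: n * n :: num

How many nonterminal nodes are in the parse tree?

[List [Item n] :: [List [Item [Item n] * [Item n]] :: [List [Item num]]]]

8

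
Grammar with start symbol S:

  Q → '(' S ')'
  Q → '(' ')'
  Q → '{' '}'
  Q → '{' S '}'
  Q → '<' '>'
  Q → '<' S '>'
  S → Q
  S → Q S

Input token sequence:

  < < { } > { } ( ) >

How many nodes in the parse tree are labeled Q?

[S [Q < [S [Q < [S [Q { }]] >] [S [Q { }] [S [Q ( )]]]] >]]

5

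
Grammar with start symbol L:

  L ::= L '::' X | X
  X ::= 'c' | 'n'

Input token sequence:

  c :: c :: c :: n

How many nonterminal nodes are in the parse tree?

[L [L [L [L [X c]] :: [X c]] :: [X c]] :: [X n]]

8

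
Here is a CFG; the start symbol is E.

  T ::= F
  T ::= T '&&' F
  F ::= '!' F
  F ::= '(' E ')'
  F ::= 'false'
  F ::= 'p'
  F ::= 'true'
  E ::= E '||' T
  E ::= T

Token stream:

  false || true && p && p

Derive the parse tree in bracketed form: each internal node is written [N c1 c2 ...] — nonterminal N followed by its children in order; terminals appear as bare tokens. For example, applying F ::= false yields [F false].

[E [E [T [F false]]] || [T [T [T [F true]] && [F p]] && [F p]]]

E
E || T
T || T
F || T
false || T
false || T && F
false || T && F && F
false || F && F && F
false || true && F && F
false || true && p && F
false || true && p && p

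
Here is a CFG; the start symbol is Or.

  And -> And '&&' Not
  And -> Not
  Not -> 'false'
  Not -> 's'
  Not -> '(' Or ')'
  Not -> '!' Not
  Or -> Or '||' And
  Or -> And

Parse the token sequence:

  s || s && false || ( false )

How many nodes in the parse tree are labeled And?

5

[Or [Or [Or [And [Not s]]] || [And [And [Not s]] && [Not false]]] || [And [Not ( [Or [And [Not false]]] )]]]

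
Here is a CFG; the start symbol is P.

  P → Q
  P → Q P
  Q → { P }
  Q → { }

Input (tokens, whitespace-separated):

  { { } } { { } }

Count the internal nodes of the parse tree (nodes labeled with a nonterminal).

8

[P [Q { [P [Q { }]] }] [P [Q { [P [Q { }]] }]]]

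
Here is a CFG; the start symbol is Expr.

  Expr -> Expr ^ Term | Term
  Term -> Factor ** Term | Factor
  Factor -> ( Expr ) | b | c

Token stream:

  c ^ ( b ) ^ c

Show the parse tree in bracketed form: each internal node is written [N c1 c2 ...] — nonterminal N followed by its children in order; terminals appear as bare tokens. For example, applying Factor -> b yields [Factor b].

Expr
Expr ^ Term
Expr ^ Term ^ Term
Term ^ Term ^ Term
Factor ^ Term ^ Term
c ^ Term ^ Term
c ^ Factor ^ Term
c ^ ( Expr ) ^ Term
c ^ ( Term ) ^ Term
c ^ ( Factor ) ^ Term
c ^ ( b ) ^ Term
c ^ ( b ) ^ Factor
c ^ ( b ) ^ c

[Expr [Expr [Expr [Term [Factor c]]] ^ [Term [Factor ( [Expr [Term [Factor b]]] )]]] ^ [Term [Factor c]]]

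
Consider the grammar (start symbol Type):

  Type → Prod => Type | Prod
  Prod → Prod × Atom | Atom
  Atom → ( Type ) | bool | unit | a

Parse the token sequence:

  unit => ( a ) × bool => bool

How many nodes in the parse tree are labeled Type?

[Type [Prod [Atom unit]] => [Type [Prod [Prod [Atom ( [Type [Prod [Atom a]]] )]] × [Atom bool]] => [Type [Prod [Atom bool]]]]]

4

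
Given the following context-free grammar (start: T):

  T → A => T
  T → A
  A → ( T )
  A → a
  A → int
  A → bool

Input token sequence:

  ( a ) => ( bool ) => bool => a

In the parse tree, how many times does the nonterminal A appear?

6

[T [A ( [T [A a]] )] => [T [A ( [T [A bool]] )] => [T [A bool] => [T [A a]]]]]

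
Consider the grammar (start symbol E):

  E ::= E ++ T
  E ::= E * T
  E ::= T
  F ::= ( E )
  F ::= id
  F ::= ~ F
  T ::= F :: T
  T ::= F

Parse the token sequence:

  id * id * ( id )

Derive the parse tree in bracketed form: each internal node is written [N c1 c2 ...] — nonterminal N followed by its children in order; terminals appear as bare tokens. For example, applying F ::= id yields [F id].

E
E * T
E * T * T
T * T * T
F * T * T
id * T * T
id * F * T
id * id * T
id * id * F
id * id * ( E )
id * id * ( T )
id * id * ( F )
id * id * ( id )

[E [E [E [T [F id]]] * [T [F id]]] * [T [F ( [E [T [F id]]] )]]]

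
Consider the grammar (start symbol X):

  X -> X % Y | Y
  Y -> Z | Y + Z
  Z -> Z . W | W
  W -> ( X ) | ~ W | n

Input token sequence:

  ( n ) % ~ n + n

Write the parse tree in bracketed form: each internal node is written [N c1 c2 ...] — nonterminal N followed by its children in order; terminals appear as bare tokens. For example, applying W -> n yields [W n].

[X [X [Y [Z [W ( [X [Y [Z [W n]]]] )]]]] % [Y [Y [Z [W ~ [W n]]]] + [Z [W n]]]]

X
X % Y
Y % Y
Z % Y
W % Y
( X ) % Y
( Y ) % Y
( Z ) % Y
( W ) % Y
( n ) % Y
( n ) % Y + Z
( n ) % Z + Z
( n ) % W + Z
( n ) % ~ W + Z
( n ) % ~ n + Z
( n ) % ~ n + W
( n ) % ~ n + n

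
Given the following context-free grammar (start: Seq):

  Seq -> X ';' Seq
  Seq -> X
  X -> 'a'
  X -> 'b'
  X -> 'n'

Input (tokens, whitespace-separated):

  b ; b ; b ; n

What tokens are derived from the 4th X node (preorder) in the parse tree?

[Seq [X b] ; [Seq [X b] ; [Seq [X b] ; [Seq [X n]]]]]

n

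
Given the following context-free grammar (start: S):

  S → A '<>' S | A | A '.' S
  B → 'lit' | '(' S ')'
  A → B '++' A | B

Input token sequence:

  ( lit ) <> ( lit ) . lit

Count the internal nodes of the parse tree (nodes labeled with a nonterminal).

15

[S [A [B ( [S [A [B lit]]] )]] <> [S [A [B ( [S [A [B lit]]] )]] . [S [A [B lit]]]]]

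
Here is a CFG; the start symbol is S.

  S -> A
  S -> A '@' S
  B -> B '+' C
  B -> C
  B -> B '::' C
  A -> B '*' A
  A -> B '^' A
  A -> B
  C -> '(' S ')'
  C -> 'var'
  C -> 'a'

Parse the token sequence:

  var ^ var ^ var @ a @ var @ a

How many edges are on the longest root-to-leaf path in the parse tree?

7

[S [A [B [C var]] ^ [A [B [C var]] ^ [A [B [C var]]]]] @ [S [A [B [C a]]] @ [S [A [B [C var]]] @ [S [A [B [C a]]]]]]]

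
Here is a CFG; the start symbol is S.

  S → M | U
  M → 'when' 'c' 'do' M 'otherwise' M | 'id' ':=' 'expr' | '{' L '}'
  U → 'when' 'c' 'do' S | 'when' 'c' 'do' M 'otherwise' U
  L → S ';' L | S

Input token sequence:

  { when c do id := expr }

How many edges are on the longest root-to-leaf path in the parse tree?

7

[S [M { [L [S [U when c do [S [M id := expr]]]]] }]]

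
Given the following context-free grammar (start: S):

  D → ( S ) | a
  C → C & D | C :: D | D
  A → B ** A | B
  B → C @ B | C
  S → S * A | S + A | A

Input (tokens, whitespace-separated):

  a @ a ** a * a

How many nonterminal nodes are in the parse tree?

17

[S [S [A [B [C [D a]] @ [B [C [D a]]]] ** [A [B [C [D a]]]]]] * [A [B [C [D a]]]]]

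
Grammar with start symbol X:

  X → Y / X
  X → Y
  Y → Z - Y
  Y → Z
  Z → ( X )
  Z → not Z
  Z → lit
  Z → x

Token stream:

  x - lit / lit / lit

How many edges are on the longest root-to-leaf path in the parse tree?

5

[X [Y [Z x] - [Y [Z lit]]] / [X [Y [Z lit]] / [X [Y [Z lit]]]]]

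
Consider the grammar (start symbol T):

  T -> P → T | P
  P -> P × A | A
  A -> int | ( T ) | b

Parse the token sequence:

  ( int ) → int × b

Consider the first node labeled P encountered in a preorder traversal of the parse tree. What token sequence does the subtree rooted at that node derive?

( int )

[T [P [A ( [T [P [A int]]] )]] → [T [P [P [A int]] × [A b]]]]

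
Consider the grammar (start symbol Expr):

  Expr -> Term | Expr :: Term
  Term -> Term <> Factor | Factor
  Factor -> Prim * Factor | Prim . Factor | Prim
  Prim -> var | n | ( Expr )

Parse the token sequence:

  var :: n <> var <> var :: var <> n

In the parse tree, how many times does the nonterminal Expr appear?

3

[Expr [Expr [Expr [Term [Factor [Prim var]]]] :: [Term [Term [Term [Factor [Prim n]]] <> [Factor [Prim var]]] <> [Factor [Prim var]]]] :: [Term [Term [Factor [Prim var]]] <> [Factor [Prim n]]]]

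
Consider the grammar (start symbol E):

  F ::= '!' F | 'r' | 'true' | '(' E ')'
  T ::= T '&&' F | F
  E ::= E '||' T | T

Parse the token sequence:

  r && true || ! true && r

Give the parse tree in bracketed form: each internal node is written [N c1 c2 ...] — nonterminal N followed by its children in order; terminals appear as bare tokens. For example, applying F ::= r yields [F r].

E
E || T
T || T
T && F || T
F && F || T
r && F || T
r && true || T
r && true || T && F
r && true || F && F
r && true || ! F && F
r && true || ! true && F
r && true || ! true && r

[E [E [T [T [F r]] && [F true]]] || [T [T [F ! [F true]]] && [F r]]]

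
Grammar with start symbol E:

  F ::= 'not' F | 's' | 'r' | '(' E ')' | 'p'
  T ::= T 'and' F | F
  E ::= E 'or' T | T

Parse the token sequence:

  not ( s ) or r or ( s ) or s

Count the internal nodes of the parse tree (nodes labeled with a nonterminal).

19

[E [E [E [E [T [F not [F ( [E [T [F s]]] )]]]] or [T [F r]]] or [T [F ( [E [T [F s]]] )]]] or [T [F s]]]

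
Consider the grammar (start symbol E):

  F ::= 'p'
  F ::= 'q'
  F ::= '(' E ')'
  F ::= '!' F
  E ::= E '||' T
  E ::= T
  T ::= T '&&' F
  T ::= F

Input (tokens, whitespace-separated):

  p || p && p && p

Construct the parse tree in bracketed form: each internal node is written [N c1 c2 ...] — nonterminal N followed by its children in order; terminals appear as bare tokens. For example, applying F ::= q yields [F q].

E
E || T
T || T
F || T
p || T
p || T && F
p || T && F && F
p || F && F && F
p || p && F && F
p || p && p && F
p || p && p && p

[E [E [T [F p]]] || [T [T [T [F p]] && [F p]] && [F p]]]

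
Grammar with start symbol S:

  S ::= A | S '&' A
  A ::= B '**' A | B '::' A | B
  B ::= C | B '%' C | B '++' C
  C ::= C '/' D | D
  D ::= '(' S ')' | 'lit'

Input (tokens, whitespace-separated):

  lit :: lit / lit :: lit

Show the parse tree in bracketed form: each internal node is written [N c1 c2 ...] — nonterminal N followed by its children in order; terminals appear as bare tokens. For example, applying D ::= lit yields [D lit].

[S [A [B [C [D lit]]] :: [A [B [C [C [D lit]] / [D lit]]] :: [A [B [C [D lit]]]]]]]

S
A
B :: A
C :: A
D :: A
lit :: A
lit :: B :: A
lit :: C :: A
lit :: C / D :: A
lit :: D / D :: A
lit :: lit / D :: A
lit :: lit / lit :: A
lit :: lit / lit :: B
lit :: lit / lit :: C
lit :: lit / lit :: D
lit :: lit / lit :: lit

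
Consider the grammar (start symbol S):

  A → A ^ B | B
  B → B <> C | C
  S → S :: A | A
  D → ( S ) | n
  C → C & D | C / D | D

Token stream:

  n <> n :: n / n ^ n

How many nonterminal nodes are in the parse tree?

[S [S [A [B [B [C [D n]]] <> [C [D n]]]]] :: [A [A [B [C [C [D n]] / [D n]]]] ^ [B [C [D n]]]]]

19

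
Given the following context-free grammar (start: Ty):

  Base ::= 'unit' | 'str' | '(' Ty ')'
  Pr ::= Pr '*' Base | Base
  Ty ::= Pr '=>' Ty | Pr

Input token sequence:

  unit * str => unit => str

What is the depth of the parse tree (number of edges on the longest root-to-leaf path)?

[Ty [Pr [Pr [Base unit]] * [Base str]] => [Ty [Pr [Base unit]] => [Ty [Pr [Base str]]]]]

5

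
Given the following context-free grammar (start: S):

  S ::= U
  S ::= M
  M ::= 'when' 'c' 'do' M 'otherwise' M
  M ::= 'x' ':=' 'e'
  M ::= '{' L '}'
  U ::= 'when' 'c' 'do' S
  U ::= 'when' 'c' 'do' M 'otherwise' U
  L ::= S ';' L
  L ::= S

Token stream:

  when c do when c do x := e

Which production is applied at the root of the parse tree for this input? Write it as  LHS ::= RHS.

[S [U when c do [S [U when c do [S [M x := e]]]]]]

S ::= U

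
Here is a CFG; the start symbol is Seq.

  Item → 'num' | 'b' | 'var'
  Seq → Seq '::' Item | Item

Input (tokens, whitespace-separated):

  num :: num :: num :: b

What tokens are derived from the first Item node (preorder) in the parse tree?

num

[Seq [Seq [Seq [Seq [Item num]] :: [Item num]] :: [Item num]] :: [Item b]]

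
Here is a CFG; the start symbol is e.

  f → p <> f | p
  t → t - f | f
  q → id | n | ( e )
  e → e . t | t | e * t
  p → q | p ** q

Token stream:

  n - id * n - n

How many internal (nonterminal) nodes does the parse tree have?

18

[e [e [t [t [f [p [q n]]]] - [f [p [q id]]]]] * [t [t [f [p [q n]]]] - [f [p [q n]]]]]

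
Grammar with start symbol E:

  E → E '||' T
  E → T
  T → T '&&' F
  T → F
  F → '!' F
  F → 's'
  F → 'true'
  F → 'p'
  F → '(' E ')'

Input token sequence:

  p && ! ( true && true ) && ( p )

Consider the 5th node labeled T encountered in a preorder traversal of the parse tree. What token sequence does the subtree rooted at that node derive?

true

[E [T [T [T [F p]] && [F ! [F ( [E [T [T [F true]] && [F true]]] )]]] && [F ( [E [T [F p]]] )]]]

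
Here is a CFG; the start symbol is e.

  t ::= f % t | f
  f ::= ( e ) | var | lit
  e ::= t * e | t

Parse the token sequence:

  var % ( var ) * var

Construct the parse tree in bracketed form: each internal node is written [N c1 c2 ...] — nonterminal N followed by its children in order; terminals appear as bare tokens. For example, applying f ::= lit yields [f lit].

[e [t [f var] % [t [f ( [e [t [f var]]] )]]] * [e [t [f var]]]]

e
t * e
f % t * e
var % t * e
var % f * e
var % ( e ) * e
var % ( t ) * e
var % ( f ) * e
var % ( var ) * e
var % ( var ) * t
var % ( var ) * f
var % ( var ) * var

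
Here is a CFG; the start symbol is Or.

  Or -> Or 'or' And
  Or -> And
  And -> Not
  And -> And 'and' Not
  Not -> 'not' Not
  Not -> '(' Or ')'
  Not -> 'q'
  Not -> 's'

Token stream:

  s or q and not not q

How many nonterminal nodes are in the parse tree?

[Or [Or [And [Not s]]] or [And [And [Not q]] and [Not not [Not not [Not q]]]]]

10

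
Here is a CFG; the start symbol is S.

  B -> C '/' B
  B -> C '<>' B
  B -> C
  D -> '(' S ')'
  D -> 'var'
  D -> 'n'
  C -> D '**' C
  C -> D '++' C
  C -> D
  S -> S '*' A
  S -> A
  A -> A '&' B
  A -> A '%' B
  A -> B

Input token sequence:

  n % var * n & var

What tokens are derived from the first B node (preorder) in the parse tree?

[S [S [A [A [B [C [D n]]]] % [B [C [D var]]]]] * [A [A [B [C [D n]]]] & [B [C [D var]]]]]

n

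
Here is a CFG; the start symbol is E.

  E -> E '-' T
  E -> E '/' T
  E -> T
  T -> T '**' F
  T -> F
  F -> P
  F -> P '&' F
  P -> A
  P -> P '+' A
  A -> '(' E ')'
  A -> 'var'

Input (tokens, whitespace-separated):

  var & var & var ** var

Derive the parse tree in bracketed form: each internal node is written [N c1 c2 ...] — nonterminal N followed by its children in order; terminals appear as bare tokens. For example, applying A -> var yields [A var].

[E [T [T [F [P [A var]] & [F [P [A var]] & [F [P [A var]]]]]] ** [F [P [A var]]]]]

E
T
T ** F
F ** F
P & F ** F
A & F ** F
var & F ** F
var & P & F ** F
var & A & F ** F
var & var & F ** F
var & var & P ** F
var & var & A ** F
var & var & var ** F
var & var & var ** P
var & var & var ** A
var & var & var ** var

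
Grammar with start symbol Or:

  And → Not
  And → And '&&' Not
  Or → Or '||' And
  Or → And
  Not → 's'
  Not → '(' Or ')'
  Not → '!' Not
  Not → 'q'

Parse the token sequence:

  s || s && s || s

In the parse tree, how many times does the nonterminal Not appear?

[Or [Or [Or [And [Not s]]] || [And [And [Not s]] && [Not s]]] || [And [Not s]]]

4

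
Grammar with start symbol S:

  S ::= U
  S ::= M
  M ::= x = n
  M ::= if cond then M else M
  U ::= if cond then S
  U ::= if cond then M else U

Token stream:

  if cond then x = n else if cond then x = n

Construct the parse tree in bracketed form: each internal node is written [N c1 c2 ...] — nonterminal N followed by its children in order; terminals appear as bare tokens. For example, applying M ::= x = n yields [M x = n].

S
U
if cond then M else U
if cond then x = n else U
if cond then x = n else if cond then S
if cond then x = n else if cond then M
if cond then x = n else if cond then x = n

[S [U if cond then [M x = n] else [U if cond then [S [M x = n]]]]]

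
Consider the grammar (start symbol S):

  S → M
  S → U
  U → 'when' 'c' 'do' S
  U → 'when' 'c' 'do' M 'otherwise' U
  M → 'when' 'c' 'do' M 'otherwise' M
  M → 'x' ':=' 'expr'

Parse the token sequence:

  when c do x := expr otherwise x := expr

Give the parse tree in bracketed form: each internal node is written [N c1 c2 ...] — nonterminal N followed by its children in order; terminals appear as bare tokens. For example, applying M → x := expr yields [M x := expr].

S
M
when c do M otherwise M
when c do x := expr otherwise M
when c do x := expr otherwise x := expr

[S [M when c do [M x := expr] otherwise [M x := expr]]]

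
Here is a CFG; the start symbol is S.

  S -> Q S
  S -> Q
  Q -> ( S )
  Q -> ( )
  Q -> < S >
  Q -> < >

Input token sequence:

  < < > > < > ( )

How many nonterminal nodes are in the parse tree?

[S [Q < [S [Q < >]] >] [S [Q < >] [S [Q ( )]]]]

8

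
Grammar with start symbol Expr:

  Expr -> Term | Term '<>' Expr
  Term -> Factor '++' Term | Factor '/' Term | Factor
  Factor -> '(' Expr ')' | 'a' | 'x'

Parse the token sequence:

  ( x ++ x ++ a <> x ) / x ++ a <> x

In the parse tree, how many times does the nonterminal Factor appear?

8

[Expr [Term [Factor ( [Expr [Term [Factor x] ++ [Term [Factor x] ++ [Term [Factor a]]]] <> [Expr [Term [Factor x]]]] )] / [Term [Factor x] ++ [Term [Factor a]]]] <> [Expr [Term [Factor x]]]]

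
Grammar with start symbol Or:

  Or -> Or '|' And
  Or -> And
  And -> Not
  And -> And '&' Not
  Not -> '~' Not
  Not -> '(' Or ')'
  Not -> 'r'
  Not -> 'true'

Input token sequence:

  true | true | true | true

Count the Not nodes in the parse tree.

[Or [Or [Or [Or [And [Not true]]] | [And [Not true]]] | [And [Not true]]] | [And [Not true]]]

4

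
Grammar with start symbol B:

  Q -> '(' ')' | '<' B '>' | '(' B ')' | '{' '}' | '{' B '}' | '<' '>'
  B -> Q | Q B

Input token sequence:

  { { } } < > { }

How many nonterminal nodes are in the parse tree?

8

[B [Q { [B [Q { }]] }] [B [Q < >] [B [Q { }]]]]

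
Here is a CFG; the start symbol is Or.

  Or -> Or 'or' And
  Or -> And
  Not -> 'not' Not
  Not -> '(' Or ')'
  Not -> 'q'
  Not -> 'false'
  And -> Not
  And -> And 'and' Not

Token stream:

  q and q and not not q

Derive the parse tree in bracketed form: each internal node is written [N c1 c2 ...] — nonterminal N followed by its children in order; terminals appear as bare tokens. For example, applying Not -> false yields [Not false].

Or
And
And and Not
And and Not and Not
Not and Not and Not
q and Not and Not
q and q and Not
q and q and not Not
q and q and not not Not
q and q and not not q

[Or [And [And [And [Not q]] and [Not q]] and [Not not [Not not [Not q]]]]]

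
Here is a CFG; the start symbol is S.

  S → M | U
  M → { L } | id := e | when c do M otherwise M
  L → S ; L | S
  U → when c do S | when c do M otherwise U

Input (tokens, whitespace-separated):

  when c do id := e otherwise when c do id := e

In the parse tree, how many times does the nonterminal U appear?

[S [U when c do [M id := e] otherwise [U when c do [S [M id := e]]]]]

2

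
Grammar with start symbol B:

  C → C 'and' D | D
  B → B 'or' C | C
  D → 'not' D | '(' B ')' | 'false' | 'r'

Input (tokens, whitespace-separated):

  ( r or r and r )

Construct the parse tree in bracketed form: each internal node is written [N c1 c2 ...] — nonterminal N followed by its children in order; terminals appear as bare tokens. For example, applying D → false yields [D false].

B
C
D
( B )
( B or C )
( C or C )
( D or C )
( r or C )
( r or C and D )
( r or D and D )
( r or r and D )
( r or r and r )

[B [C [D ( [B [B [C [D r]]] or [C [C [D r]] and [D r]]] )]]]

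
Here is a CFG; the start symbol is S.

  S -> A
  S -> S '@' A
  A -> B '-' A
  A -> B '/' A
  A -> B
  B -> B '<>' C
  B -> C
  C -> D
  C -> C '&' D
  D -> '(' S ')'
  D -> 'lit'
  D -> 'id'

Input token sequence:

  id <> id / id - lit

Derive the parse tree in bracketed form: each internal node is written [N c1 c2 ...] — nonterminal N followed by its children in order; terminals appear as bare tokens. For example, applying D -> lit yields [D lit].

S
A
B / A
B <> C / A
C <> C / A
D <> C / A
id <> C / A
id <> D / A
id <> id / A
id <> id / B - A
id <> id / C - A
id <> id / D - A
id <> id / id - A
id <> id / id - B
id <> id / id - C
id <> id / id - D
id <> id / id - lit

[S [A [B [B [C [D id]]] <> [C [D id]]] / [A [B [C [D id]]] - [A [B [C [D lit]]]]]]]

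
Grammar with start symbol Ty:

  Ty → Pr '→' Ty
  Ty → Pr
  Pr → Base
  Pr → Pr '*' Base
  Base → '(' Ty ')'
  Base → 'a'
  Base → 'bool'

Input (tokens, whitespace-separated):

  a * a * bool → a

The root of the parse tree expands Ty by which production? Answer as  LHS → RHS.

[Ty [Pr [Pr [Pr [Base a]] * [Base a]] * [Base bool]] → [Ty [Pr [Base a]]]]

Ty → Pr '→' Ty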